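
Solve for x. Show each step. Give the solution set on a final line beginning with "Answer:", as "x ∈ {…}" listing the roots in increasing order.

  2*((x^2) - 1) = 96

Step 1. [2*((x^2) - 1) = 96] 2 out front; divide by 2, so div: (x^2) - 1 = 48.
Step 2. [(x^2) - 1 = 48] add 1: x sits inside (… - 1) ⇒ sub: x^2 = 49.
Step 3. [x^2 = 49] LHS squared, RHS 49 ≥ 0: apply √ (±). So sqrt: x = 7 or -7.

Answer: x ∈ {-7, 7}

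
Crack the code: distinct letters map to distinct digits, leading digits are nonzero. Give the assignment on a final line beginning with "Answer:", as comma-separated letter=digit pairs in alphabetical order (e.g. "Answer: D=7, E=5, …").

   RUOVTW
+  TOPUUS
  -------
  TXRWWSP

Step 1. [col 1: W + S ≡ P (mod 10)] P=8 is one option consistent with column 1 (W + S ≡ P (mod 10), carry-in 0) — take it, so P=8.
Step 2. [T] adding two 6-digit numbers gives at most 6+1 digits, and here it does — T is that final carry and must be 1. So T=1.
Step 3. [col 1: W + S ≡ P (mod 10)] no forcing yet in column 1 (carry-in 0); W=2 is free and consistent — try it ⇒ W=2.
Step 4. [col 1: W + S ≡ P (mod 10)] in column 1 we have W+S≡P with carry-in 0; given W=2, P=8 and digits 1,2,8 already taken and all letters distinct, that pins S to 6 ⇒ S=6.
Step 5. [col 2: T + U ≡ S (mod 10)] column 2: given T=1, S=6, carry-in 0, and digits 1,2,6,8 already taken and all letters distinct, T+U≡S (mod 10) forces U=5, so U=5.
Step 6. [col 3: V + U ≡ W (mod 10)] column 3: given U=5, W=2, carry-in 0, and digits 1,2,5,6,8 already taken and all letters distinct, V+U≡W (mod 10) forces V=7. So V=7.
Step 7. [col 4: O + P ≡ W (mod 10)] column 4: given P=8, W=2, carry-in 1, and digits 1,2,5,6,7,8 already taken and all letters distinct, O+P≡W (mod 10) forces O=3. So O=3.
Step 8. [col 5: U + O ≡ R (mod 10)] in column 5 we have U+O≡R with carry-in 1; given U=5, O=3 and digits 1,2,3,5,6,7,8 already taken and all letters distinct, that pins R to 9. So R=9.
Step 9. [col 6: R + T ≡ X (mod 10)] in column 6 we have R+T≡X with carry-in 0; given R=9, T=1 and digits 1,2,3,5,6,7,8,9 already taken and all letters distinct, that pins X to 0. So X=0.

Answer: O=3, P=8, R=9, S=6, T=1, U=5, V=7, W=2, X=0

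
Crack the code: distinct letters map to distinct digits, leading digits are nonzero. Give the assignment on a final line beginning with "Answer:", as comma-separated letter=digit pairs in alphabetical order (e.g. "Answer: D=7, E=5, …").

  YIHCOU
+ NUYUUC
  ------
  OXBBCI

Step 1. [col 1: U + C ≡ I (mod 10)] I=3 is one option consistent with column 1 (U + C ≡ I (mod 10), carry-in 0) — take it. So I=3.
Step 2. [col 1: U + C ≡ I (mod 10)] no forcing yet in column 1 (carry-in 0); C=6 is free and consistent — try it, so C=6.
Step 3. [col 1: U + C ≡ I (mod 10)] column 1: given C=6, I=3, carry-in 0, and digits 3,6 already taken and all letters distinct, U+C≡I (mod 10) forces U=7 ⇒ U=7.
Step 4. [col 2: O + U ≡ C (mod 10)] column 2: given U=7, C=6, carry-in 1, and digits 3,6,7 already taken and all letters distinct, O+U≡C (mod 10) forces O=8, so O=8.
Step 5. [col 3: C + U ≡ B (mod 10)] column 3: given C=6, U=7, carry-in 1, and digits 3,6,7,8 already taken and all letters distinct, C+U≡B (mod 10) forces B=4. So B=4.
Step 6. [col 4: H + Y ≡ B (mod 10)] column 4 (H + Y ≡ B (mod 10), carry-in 1) doesn't pin Y yet; pick Y=2 and continue, so Y=2.
Step 7. [col 4: H + Y ≡ B (mod 10)] column 4 reads H+Y+carry(1)=B with Y=2, B=4; with digits 2,3,4,6,7,8 already taken and all letters distinct, the only value for H is 1. So H=1.
Step 8. [col 5: I + U ≡ X (mod 10)] column 5: given I=3, U=7, carry-in 0, and digits 1,2,3,4,6,7,8 already taken and all letters distinct, I+U≡X (mod 10) forces X=0 ⇒ X=0.
Step 9. [col 6: Y + N ≡ O (mod 10)] from column 6 (Y=2, O=8, carry-in 1, digits 0,1,2,3,4,6,7,8 already taken and all letters distinct): N must equal 5, so N=5.

Answer: B=4, C=6, H=1, I=3, N=5, O=8, U=7, X=0, Y=2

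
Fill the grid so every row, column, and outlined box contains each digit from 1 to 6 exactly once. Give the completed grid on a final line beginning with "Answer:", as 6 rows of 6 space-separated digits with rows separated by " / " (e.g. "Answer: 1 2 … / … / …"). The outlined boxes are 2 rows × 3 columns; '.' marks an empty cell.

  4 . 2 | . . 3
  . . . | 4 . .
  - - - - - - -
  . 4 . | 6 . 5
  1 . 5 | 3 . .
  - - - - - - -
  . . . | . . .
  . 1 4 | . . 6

Step 1. [r3c5∈{1,2}] in row 3, 1 fits only at r3c5 ⇒ r3c5=1.
Step 2. [r4c2∈{2,6}] r4c2 is the only open cell in row 4 admitting 6. So r4c2=6.
Step 3. [r5c2∈{2,3,5}] across col 2, 2 lands solely at r5c2. So r5c2=2.
Step 4. [r1c2∈{5}] r1c2 has the single candidate 5. So r1c2=5.
Step 5. [r2c5∈{2,5,6}] across row 2, 5 lands solely at r2c5 ⇒ r2c5=5.
Step 6. [r3c3∈{3}] nothing but 3 survives at r3c3. So r3c3=3.
Step 7. [r5c3∈{6}] r5c3 has the single candidate 6, so r5c3=6.
Step 8. [r1c4∈{1}] nothing but 1 survives at r1c4 ⇒ r1c4=1.
Step 9. [r5c4∈{5}] r5c4 has the single candidate 5 ⇒ r5c4=5.
Step 10. [r5c1∈{3}] r5c1 is down to just 3, so r5c1=3.
Step 11. [r5c5∈{4}] r5c5 has the single candidate 4. So r5c5=4.
Step 12. [r4c5∈{2}] r4c5 has the single candidate 2. So r4c5=2.
Step 13. [r2c3∈{1}] r2c3's peers cover all but 1, so r2c3=1.
Step 14. [r2c6∈{2}] nothing but 2 survives at r2c6. So r2c6=2.
Step 15. [r4c6∈{4}] r4c6 is down to just 4. So r4c6=4.
Step 16. [r6c1∈{5}] nothing but 5 survives at r6c1. So r6c1=5.
Step 17. [r2c1∈{6}] r2c1 is down to just 6, so r2c1=6.
Step 18. [r6c5∈{3}] r6c5's peers cover all but 3 ⇒ r6c5=3.
Step 19. [r3c1∈{2}] r3c1's peers cover all but 2 ⇒ r3c1=2.
Step 20. [r1c5∈{6}] nothing but 6 survives at r1c5. So r1c5=6.
Step 21. [r2c2∈{3}] nothing but 3 survives at r2c2, so r2c2=3.
Step 22. [r5c6∈{1}] nothing but 1 survives at r5c6, so r5c6=1.
Step 23. [r6c4∈{2}] nothing but 2 survives at r6c4, so r6c4=2.

Answer: 4 5 2 1 6 3 / 6 3 1 4 5 2 / 2 4 3 6 1 5 / 1 6 5 3 2 4 / 3 2 6 5 4 1 / 5 1 4 2 3 6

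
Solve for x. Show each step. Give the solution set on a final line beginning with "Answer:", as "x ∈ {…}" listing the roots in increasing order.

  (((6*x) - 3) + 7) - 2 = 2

Step 1. [(((6*x) - 3) + 7) - 2 = 2] the outer -2 inverts by adding 2 ⇒ sub: ((6*x) - 3) + 7 = 4.
Step 2. [((6*x) - 3) + 7 = 4] subtract 7: x sits inside (… + 7). So sub: (6*x) - 3 = -3.
Step 3. [(6*x) - 3 = -3] -3 is outermost — add 3 both sides ⇒ sub: 6*x = 0.
Step 4. [6*x = 0] divide by the outer 6 ⇒ div: x = 0.

Answer: x ∈ {0}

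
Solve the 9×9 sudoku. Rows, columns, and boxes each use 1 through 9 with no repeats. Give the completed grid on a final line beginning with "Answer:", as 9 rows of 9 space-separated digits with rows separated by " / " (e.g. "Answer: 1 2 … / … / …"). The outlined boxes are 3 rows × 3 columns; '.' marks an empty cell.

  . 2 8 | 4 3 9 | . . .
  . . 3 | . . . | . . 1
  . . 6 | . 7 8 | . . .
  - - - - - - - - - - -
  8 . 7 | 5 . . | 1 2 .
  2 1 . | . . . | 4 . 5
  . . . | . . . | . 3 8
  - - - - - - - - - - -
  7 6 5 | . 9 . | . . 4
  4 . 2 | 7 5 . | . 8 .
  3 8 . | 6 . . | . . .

Step 1. [r5c3∈{9}] nothing but 9 survives at r5c3. So r5c3=9.
Step 2. [r8c6∈{1,3}] row 8 places 1 nowhere but r8c6, so r8c6=1.
Step 3. [r2c4∈{2}] r2c4's peers cover all but 2, so r2c4=2.
Step 4. [r2c5∈{6}] r2c5 is down to just 6. So r2c5=6.
Step 5. [r4c9∈{6,9}] row 4 places 9 nowhere but r4c9, so r4c9=9.
Step 6. [r2c2∈{4,5,7,9}] 7 has one home in col 2: r2c2 ⇒ r2c2=7.
Step 7. [r3c2∈{4,5,9}] r3c2 is the only open cell in box 1 admitting 4 ⇒ r3c2=4.
Step 8. [r4c5∈{4}] nothing but 4 survives at r4c5, so r4c5=4.
Step 9. [r9c5∈{2}] r9c5 is down to just 2. So r9c5=2.
Step 10. [r7c6∈{3}] only 3 remains possible at r7c6 ⇒ r7c6=3.
Step 11. [r2c6∈{5}] r2c6's peers cover all but 5. So r2c6=5.
Step 12. [r9c9∈{7}] r9c9's peers cover all but 7 ⇒ r9c9=7.
Step 13. [r6c1∈{5,6}] in col 1, 6 fits only at r6c1, so r6c1=6.
Step 14. [r5c8∈{6,7}] box 6 places 6 nowhere but r5c8. So r5c8=6.
Step 15. [r2c1∈{9}] r2c1 is down to just 9. So r2c1=9.
Step 16. [r1c1∈{1,5}] across row 1, 1 lands solely at r1c1. So r1c1=1.
Step 17. [r1c8∈{5,7}] in col 8, 7 fits only at r1c8 ⇒ r1c8=7.
Step 18. [r1c7∈{5,6}] row 1 places 5 nowhere but r1c7, so r1c7=5.
Step 19. [r8c7∈{3,6,9}] across col 7, 6 lands solely at r8c7 ⇒ r8c7=6.
Step 20. [r3c7∈{2,3,9}] 3 has one home in col 7: r3c7. So r3c7=3.
Step 21. [r9c8∈{1,5,9}] row 9 places 5 nowhere but r9c8. So r9c8=5.
Step 22. [r3c4∈{1}] r3c4 is down to just 1. So r3c4=1.
Step 23. [r5c4∈{3,8}] across row 5, 3 lands solely at r5c4 ⇒ r5c4=3.
Step 24. [r6c6∈{2,7}] in row 6, 2 fits only at r6c6, so r6c6=2.
Step 25. [r6c3∈{4}] only 4 remains possible at r6c3. So r6c3=4.
Step 26. [r2c7∈{8}] nothing but 8 survives at r2c7. So r2c7=8.
Step 27. [r6c5∈{1}] r6c5 has the single candidate 1 ⇒ r6c5=1.
Step 28. [r3c9∈{2}] only 2 remains possible at r3c9 ⇒ r3c9=2.
Step 29. [r7c7∈{2}] r7c7's peers cover all but 2, so r7c7=2.
Step 30. [r5c6∈{7}] r5c6 has the single candidate 7, so r5c6=7.
Step 31. [r6c7∈{7}] r6c7 has the single candidate 7. So r6c7=7.
Step 32. [r9c6∈{4}] r9c6's peers cover all but 4. So r9c6=4.
Step 33. [r5c5∈{8}] r5c5 is down to just 8. So r5c5=8.
Step 34. [r8c9∈{3}] r8c9's peers cover all but 3, so r8c9=3.
Step 35. [r7c4∈{8}] nothing but 8 survives at r7c4. So r7c4=8.
Step 36. [r3c8∈{9}] only 9 remains possible at r3c8, so r3c8=9.
Step 37. [r2c8∈{4}] r2c8's peers cover all but 4. So r2c8=4.
Step 38. [r9c3∈{1}] r9c3 has the single candidate 1, so r9c3=1.
Step 39. [r7c8∈{1}] only 1 remains possible at r7c8. So r7c8=1.
Step 40. [r3c1∈{5}] r3c1's peers cover all but 5. So r3c1=5.
Step 41. [r8c2∈{9}] nothing but 9 survives at r8c2, so r8c2=9.
Step 42. [r4c2∈{3}] r4c2's peers cover all but 3 ⇒ r4c2=3.
Step 43. [r1c9∈{6}] only 6 remains possible at r1c9 ⇒ r1c9=6.
Step 44. [r4c6∈{6}] r4c6 is down to just 6. So r4c6=6.
Step 45. [r6c4∈{9}] only 9 remains possible at r6c4. So r6c4=9.
Step 46. [r6c2∈{5}] nothing but 5 survives at r6c2. So r6c2=5.
Step 47. [r9c7∈{9}] r9c7 is down to just 9. So r9c7=9.

Answer: 1 2 8 4 3 9 5 7 6 / 9 7 3 2 6 5 8 4 1 / 5 4 6 1 7 8 3 9 2 / 8 3 7 5 4 6 1 2 9 / 2 1 9 3 8 7 4 6 5 / 6 5 4 9 1 2 7 3 8 / 7 6 5 8 9 3 2 1 4 / 4 9 2 7 5 1 6 8 3 / 3 8 1 6 2 4 9 5 7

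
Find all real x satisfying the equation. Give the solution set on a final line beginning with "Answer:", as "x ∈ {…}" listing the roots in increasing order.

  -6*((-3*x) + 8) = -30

Step 1. [-6*((-3*x) + 8) = -30] leading coefficient -6: divide by -6 ⇒ div: (-3*x) + 8 = 5.
Step 2. [(-3*x) + 8 = 5] subtract 8: x sits inside (… + 8) ⇒ sub: -3*x = -3.
Step 3. [-3*x = -3] LHS = -3·(…); ÷-3 both sides. So div: x = 1.

Answer: x ∈ {1}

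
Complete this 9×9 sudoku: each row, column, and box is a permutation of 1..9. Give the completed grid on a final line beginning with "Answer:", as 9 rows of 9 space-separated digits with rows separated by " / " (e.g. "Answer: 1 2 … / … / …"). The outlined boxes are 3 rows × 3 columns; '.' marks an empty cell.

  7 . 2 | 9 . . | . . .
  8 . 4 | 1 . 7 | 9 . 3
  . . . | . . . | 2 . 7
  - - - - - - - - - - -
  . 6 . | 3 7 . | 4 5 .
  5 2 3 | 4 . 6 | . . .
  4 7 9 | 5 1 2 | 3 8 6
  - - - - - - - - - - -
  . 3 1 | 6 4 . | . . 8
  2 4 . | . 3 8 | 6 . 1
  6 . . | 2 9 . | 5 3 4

Step 1. [r2c2∈{5}] r2c2's peers cover all but 5, so r2c2=5.
Step 2. [r1c2∈{1}] r1c2's peers cover all but 1, so r1c2=1.
Step 3. [r8c8∈{7,9}] 9 has one home in row 8: r8c8, so r8c8=9.
Step 4. [r3c8∈{1,4,6}] row 3 places 1 nowhere but r3c8. So r3c8=1.
Step 5. [r1c6∈{3,4,5}] 3 has one home in row 1: r1c6, so r1c6=3.
Step 6. [r2c8∈{6}] only 6 remains possible at r2c8. So r2c8=6.
Step 7. [r1c5∈{5,6,8}] r1c5 is the only open cell in row 1 admitting 6. So r1c5=6.
Step 8. [r7c7∈{7}] only 7 remains possible at r7c7, so r7c7=7.
Step 9. [r9c3∈{7,8}] row 9 places 7 nowhere but r9c3. So r9c3=7.
Step 10. [r3c5∈{5,8}] across col 5, 5 lands solely at r3c5 ⇒ r3c5=5.
Step 11. [r3c2∈{9}] r3c2 is down to just 9 ⇒ r3c2=9.
Step 12. [r4c6∈{9}] nothing but 9 survives at r4c6 ⇒ r4c6=9.
Step 13. [r9c2∈{8}] r9c2 is down to just 8. So r9c2=8.
Step 14. [r2c5∈{2}] nothing but 2 survives at r2c5, so r2c5=2.
Step 15. [r4c3∈{8}] only 8 remains possible at r4c3, so r4c3=8.
Step 16. [r5c8∈{7}] r5c8's peers cover all but 7, so r5c8=7.
Step 17. [r4c9∈{2}] nothing but 2 survives at r4c9. So r4c9=2.
Step 18. [r9c6∈{1}] nothing but 1 survives at r9c6 ⇒ r9c6=1.
Step 19. [r5c5∈{8}] r5c5's peers cover all but 8. So r5c5=8.
Step 20. [r4c1∈{1}] only 1 remains possible at r4c1. So r4c1=1.
Step 21. [r3c3∈{6}] r3c3 has the single candidate 6. So r3c3=6.
Step 22. [r3c1∈{3}] r3c1's peers cover all but 3 ⇒ r3c1=3.
Step 23. [r5c7∈{1}] only 1 remains possible at r5c7 ⇒ r5c7=1.
Step 24. [r7c8∈{2}] r7c8's peers cover all but 2. So r7c8=2.
Step 25. [r8c3∈{5}] r8c3 is down to just 5 ⇒ r8c3=5.
Step 26. [r1c7∈{8}] only 8 remains possible at r1c7, so r1c7=8.
Step 27. [r8c4∈{7}] r8c4 has the single candidate 7, so r8c4=7.
Step 28. [r1c8∈{4}] r1c8 is down to just 4 ⇒ r1c8=4.
Step 29. [r5c9∈{9}] only 9 remains possible at r5c9, so r5c9=9.
Step 30. [r7c6∈{5}] r7c6's peers cover all but 5 ⇒ r7c6=5.
Step 31. [r3c6∈{4}] r3c6's peers cover all but 4. So r3c6=4.
Step 32. [r7c1∈{9}] r7c1's peers cover all but 9, so r7c1=9.
Step 33. [r3c4∈{8}] r3c4 is down to just 8, so r3c4=8.
Step 34. [r1c9∈{5}] nothing but 5 survives at r1c9, so r1c9=5.

Answer: 7 1 2 9 6 3 8 4 5 / 8 5 4 1 2 7 9 6 3 / 3 9 6 8 5 4 2 1 7 / 1 6 8 3 7 9 4 5 2 / 5 2 3 4 8 6 1 7 9 / 4 7 9 5 1 2 3 8 6 / 9 3 1 6 4 5 7 2 8 / 2 4 5 7 3 8 6 9 1 / 6 8 7 2 9 1 5 3 4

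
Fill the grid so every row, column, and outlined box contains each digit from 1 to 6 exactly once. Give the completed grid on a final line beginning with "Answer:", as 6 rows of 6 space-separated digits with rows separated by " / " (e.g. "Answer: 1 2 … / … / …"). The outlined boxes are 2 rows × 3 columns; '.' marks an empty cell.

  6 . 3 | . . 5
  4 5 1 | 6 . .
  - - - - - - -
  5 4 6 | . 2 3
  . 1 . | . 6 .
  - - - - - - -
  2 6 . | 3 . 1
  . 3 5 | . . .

Step 1. [r6c5∈{4}] only 4 remains possible at r6c5, so r6c5=4.
Step 2. [r1c4∈{1,2,4}] across row 1, 4 lands solely at r1c4, so r1c4=4.
Step 3. [r6c6∈{2,6}] across row 6, 6 lands solely at r6c6. So r6c6=6.
Step 4. [r4c3∈{2}] r4c3's peers cover all but 2, so r4c3=2.
Step 5. [r2c6∈{2}] r2c6 has the single candidate 2, so r2c6=2.
Step 6. [r3c4∈{1}] r3c4's peers cover all but 1. So r3c4=1.
Step 7. [r5c3∈{4}] r5c3 is down to just 4. So r5c3=4.
Step 8. [r6c4∈{2}] only 2 remains possible at r6c4. So r6c4=2.
Step 9. [r4c6∈{4}] r4c6's peers cover all but 4. So r4c6=4.
Step 10. [r4c1∈{3}] only 3 remains possible at r4c1. So r4c1=3.
Step 11. [r4c4∈{5}] r4c4 has the single candidate 5, so r4c4=5.
Step 12. [r6c1∈{1}] only 1 remains possible at r6c1. So r6c1=1.
Step 13. [r1c2∈{2}] only 2 remains possible at r1c2. So r1c2=2.
Step 14. [r5c5∈{5}] only 5 remains possible at r5c5, so r5c5=5.
Step 15. [r2c5∈{3}] r2c5's peers cover all but 3 ⇒ r2c5=3.
Step 16. [r1c5∈{1}] r1c5 has the single candidate 1, so r1c5=1.

Answer: 6 2 3 4 1 5 / 4 5 1 6 3 2 / 5 4 6 1 2 3 / 3 1 2 5 6 4 / 2 6 4 3 5 1 / 1 3 5 2 4 6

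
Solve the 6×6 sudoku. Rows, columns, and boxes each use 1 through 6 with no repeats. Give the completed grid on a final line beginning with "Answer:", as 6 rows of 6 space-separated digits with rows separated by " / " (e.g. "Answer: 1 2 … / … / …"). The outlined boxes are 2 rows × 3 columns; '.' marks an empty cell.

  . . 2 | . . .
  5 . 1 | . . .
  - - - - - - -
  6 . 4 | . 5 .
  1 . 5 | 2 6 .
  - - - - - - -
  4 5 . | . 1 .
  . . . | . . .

Step 1. [r1c1∈{3}] r1c1's peers cover all but 3, so r1c1=3.
Step 2. [r1c5∈{4}] nothing but 4 survives at r1c5 ⇒ r1c5=4.
Step 3. [r5c6∈{2,3,6}] across row 5, 2 lands solely at r5c6. So r5c6=2.
Step 4. [r6c5∈{3}] nothing but 3 survives at r6c5. So r6c5=3.
Step 5. [r5c4∈{6}] only 6 remains possible at r5c4 ⇒ r5c4=6.
Step 6. [r1c2∈{6}] only 6 remains possible at r1c2. So r1c2=6.
Step 7. [r4c2∈{3}] nothing but 3 survives at r4c2. So r4c2=3.
Step 8. [r2c4∈{3}] r2c4 is down to just 3 ⇒ r2c4=3.
Step 9. [r6c4∈{4,5}] col 4 places 4 nowhere but r6c4, so r6c4=4.
Step 10. [r1c4∈{1,5}] 5 has one home in col 4: r1c4. So r1c4=5.
Step 11. [r3c2∈{2}] r3c2 is down to just 2, so r3c2=2.
Step 12. [r1c6∈{1}] r1c6's peers cover all but 1. So r1c6=1.
Step 13. [r6c6∈{5}] r6c6's peers cover all but 5. So r6c6=5.
Step 14. [r5c3∈{3}] r5c3's peers cover all but 3 ⇒ r5c3=3.
Step 15. [r6c3∈{6}] nothing but 6 survives at r6c3, so r6c3=6.
Step 16. [r4c6∈{4}] r4c6's peers cover all but 4, so r4c6=4.
Step 17. [r2c6∈{6}] r2c6 has the single candidate 6, so r2c6=6.
Step 18. [r3c4∈{1}] only 1 remains possible at r3c4. So r3c4=1.
Step 19. [r2c2∈{4}] r2c2 is down to just 4 ⇒ r2c2=4.
Step 20. [r2c5∈{2}] only 2 remains possible at r2c5, so r2c5=2.
Step 21. [r3c6∈{3}] r3c6 is down to just 3. So r3c6=3.
Step 22. [r6c2∈{1}] nothing but 1 survives at r6c2, so r6c2=1.
Step 23. [r6c1∈{2}] nothing but 2 survives at r6c1, so r6c1=2.

Answer: 3 6 2 5 4 1 / 5 4 1 3 2 6 / 6 2 4 1 5 3 / 1 3 5 2 6 4 / 4 5 3 6 1 2 / 2 1 6 4 3 5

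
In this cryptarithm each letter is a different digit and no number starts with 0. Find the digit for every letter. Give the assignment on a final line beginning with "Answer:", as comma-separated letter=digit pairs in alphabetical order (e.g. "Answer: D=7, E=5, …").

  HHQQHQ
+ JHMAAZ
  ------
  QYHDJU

Step 1. [col 1: Q + Z ≡ U (mod 10)] several values work for Z in column 1 (Q + Z ≡ U (mod 10), carry-in 0); try Z=1, so Z=1.
Step 2. [col 1: Q + Z ≡ U (mod 10)] several values work for Q in column 1 (Q + Z ≡ U (mod 10), carry-in 0); try Q=8 ⇒ Q=8.
Step 3. [col 1: Q + Z ≡ U (mod 10)] from column 1 (Q=8, Z=1, carry-in 0, digits 1,8 already taken and all letters distinct): U must equal 9, so U=9.
Step 4. [col 2: H + A ≡ J (mod 10)] no forcing yet in column 2 (carry-in 0); H=3 is free and consistent — try it, so H=3.
Step 5. [col 2: H + A ≡ J (mod 10)] column 2 (H + A ≡ J (mod 10), carry-in 0) doesn't pin J yet; pick J=5 and continue, so J=5.
Step 6. [col 2: H + A ≡ J (mod 10)] column 2 reads H+A+carry(0)=J with H=3, J=5; with digits 1,3,5,8,9 already taken and all letters distinct, the only value for A is 2. So A=2.
Step 7. [col 3: Q + A ≡ D (mod 10)] from column 3 (Q=8, A=2, carry-in 0, digits 1,2,3,5,8,9 already taken and all letters distinct): D must equal 0. So D=0.
Step 8. [col 4: Q + M ≡ H (mod 10)] in column 4 we have Q+M≡H with carry-in 1; given Q=8, H=3 and digits 0,1,2,3,5,8,9 already taken and all letters distinct, that pins M to 4. So M=4.
Step 9. [col 5: H + H ≡ Y (mod 10)] column 5: given H=3, carry-in 1, and digits 0,1,2,3,4,5,8,9 already taken and all letters distinct, H+H≡Y (mod 10) forces Y=7 ⇒ Y=7.

Answer: A=2, D=0, H=3, J=5, M=4, Q=8, U=9, Y=7, Z=1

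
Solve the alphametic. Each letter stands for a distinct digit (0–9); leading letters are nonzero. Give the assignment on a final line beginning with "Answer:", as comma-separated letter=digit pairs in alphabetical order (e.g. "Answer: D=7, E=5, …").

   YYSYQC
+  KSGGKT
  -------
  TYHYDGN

Step 1. [col 1: C + T ≡ N (mod 10)] column 1 (C + T ≡ N (mod 10), carry-in 0) doesn't pin N yet; pick N=4 and continue. So N=4.
Step 2. [col 1: C + T ≡ N (mod 10)] C=3 is one option consistent with column 1 (C + T ≡ N (mod 10), carry-in 0) — take it ⇒ C=3.
Step 3. [col 1: C + T ≡ N (mod 10)] column 1 reads C+T+carry(0)=N with C=3, N=4; with digits 3,4 already taken and all letters distinct, the only value for T is 1, so T=1.
Step 4. [col 2: Q + K ≡ G (mod 10)] no forcing yet in column 2 (carry-in 0); K=9 is free and consistent — try it. So K=9.
Step 5. [col 2: Q + K ≡ G (mod 10)] column 2 (Q + K ≡ G (mod 10), carry-in 0) doesn't pin Q yet; pick Q=6 and continue, so Q=6.
Step 6. [col 2: Q + K ≡ G (mod 10)] column 2: given Q=6, K=9, carry-in 0, and digits 1,3,4,6,9 already taken and all letters distinct, Q+K≡G (mod 10) forces G=5 ⇒ G=5.
Step 7. [col 3: Y + G ≡ D (mod 10)] column 3: given G=5, carry-in 1, and digits 1,3,4,5,6,9 already taken and all letters distinct, Y+G≡D (mod 10) forces D=8 ⇒ D=8.
Step 8. [col 3: Y + G ≡ D (mod 10)] column 3 reads Y+G+carry(1)=D with G=5, D=8; with digits 1,3,4,5,6,8,9 already taken and all letters distinct, the only value for Y is 2 ⇒ Y=2.
Step 9. [col 4: S + G ≡ Y (mod 10)] column 4 reads S+G+carry(0)=Y with G=5, Y=2; with digits 1,2,3,4,5,6,8,9 already taken and all letters distinct, the only value for S is 7 ⇒ S=7.
Step 10. [col 5: Y + S ≡ H (mod 10)] column 5: given Y=2, S=7, carry-in 1, and digits 1,2,3,4,5,6,7,8,9 already taken and all letters distinct, Y+S≡H (mod 10) forces H=0 ⇒ H=0.

Answer: C=3, D=8, G=5, H=0, K=9, N=4, Q=6, S=7, T=1, Y=2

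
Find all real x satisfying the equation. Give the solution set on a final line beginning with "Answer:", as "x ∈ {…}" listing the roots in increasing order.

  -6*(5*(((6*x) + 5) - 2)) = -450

Step 1. [-6*(5*(((6*x) + 5) - 2)) = -450] LHS = -6·(…); ÷-6 both sides, so div: 5*(((6*x) + 5) - 2) = 75.
Step 2. [5*(((6*x) + 5) - 2) = 75] 5 out front; divide by 5 ⇒ div: ((6*x) + 5) - 2 = 15.
Step 3. [((6*x) + 5) - 2 = 15] -2 is outermost — add 2 both sides, so sub: (6*x) + 5 = 17.
Step 4. [(6*x) + 5 = 17] subtract 5: x sits inside (… + 5) ⇒ sub: 6*x = 12.
Step 5. [6*x = 12] leading coefficient 6: divide by 6, so div: x = 2.

Answer: x ∈ {2}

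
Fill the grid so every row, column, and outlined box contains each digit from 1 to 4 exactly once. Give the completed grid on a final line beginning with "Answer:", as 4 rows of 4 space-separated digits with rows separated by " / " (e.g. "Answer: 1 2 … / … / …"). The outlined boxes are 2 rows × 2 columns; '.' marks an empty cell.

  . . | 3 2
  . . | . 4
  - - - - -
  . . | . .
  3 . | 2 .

Step 1. [r4c2∈{1,4}] r4c2 is the only open cell in row 4 admitting 4 ⇒ r4c2=4.
Step 2. [r1c2∈{1}] r1c2's peers cover all but 1, so r1c2=1.
Step 3. [r3c1∈{1,2}] in col 1, 1 fits only at r3c1 ⇒ r3c1=1.
Step 4. [r3c2∈{2}] r3c2 has the single candidate 2 ⇒ r3c2=2.
Step 5. [r2c3∈{1}] only 1 remains possible at r2c3 ⇒ r2c3=1.
Step 6. [r4c4∈{1}] r4c4 has the single candidate 1. So r4c4=1.
Step 7. [r2c2∈{3}] nothing but 3 survives at r2c2, so r2c2=3.
Step 8. [r3c3∈{4}] only 4 remains possible at r3c3. So r3c3=4.
Step 9. [r3c4∈{3}] r3c4 is down to just 3 ⇒ r3c4=3.
Step 10. [r2c1∈{2}] r2c1 has the single candidate 2. So r2c1=2.
Step 11. [r1c1∈{4}] r1c1 is down to just 4 ⇒ r1c1=4.

Answer: 4 1 3 2 / 2 3 1 4 / 1 2 4 3 / 3 4 2 1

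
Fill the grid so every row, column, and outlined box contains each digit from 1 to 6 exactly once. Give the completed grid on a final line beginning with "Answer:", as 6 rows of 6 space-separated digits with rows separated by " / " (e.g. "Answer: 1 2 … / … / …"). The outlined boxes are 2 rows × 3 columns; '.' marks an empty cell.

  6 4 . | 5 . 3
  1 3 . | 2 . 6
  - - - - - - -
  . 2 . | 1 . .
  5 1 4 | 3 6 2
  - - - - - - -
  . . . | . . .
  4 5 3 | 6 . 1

Step 1. [r5c5∈{2,3,4,5}] row 5 places 3 nowhere but r5c5. So r5c5=3.
Step 2. [r5c6∈{4,5}] across row 5, 5 lands solely at r5c6 ⇒ r5c6=5.
Step 3. [r5c3∈{1,2,6}] row 5 places 1 nowhere but r5c3. So r5c3=1.
Step 4. [r3c5∈{4,5}] row 3 places 5 nowhere but r3c5, so r3c5=5.
Step 5. [r3c3∈{6}] r3c3 has the single candidate 6, so r3c3=6.
Step 6. [r3c1∈{3}] r3c1 is down to just 3. So r3c1=3.
Step 7. [r5c2∈{6}] nothing but 6 survives at r5c2 ⇒ r5c2=6.
Step 8. [r6c5∈{2}] r6c5's peers cover all but 2, so r6c5=2.
Step 9. [r1c3∈{2}] nothing but 2 survives at r1c3. So r1c3=2.
Step 10. [r5c4∈{4}] only 4 remains possible at r5c4, so r5c4=4.
Step 11. [r1c5∈{1}] only 1 remains possible at r1c5 ⇒ r1c5=1.
Step 12. [r2c3∈{5}] r2c3 has the single candidate 5 ⇒ r2c3=5.
Step 13. [r2c5∈{4}] r2c5 has the single candidate 4 ⇒ r2c5=4.
Step 14. [r3c6∈{4}] r3c6 is down to just 4, so r3c6=4.
Step 15. [r5c1∈{2}] r5c1's peers cover all but 2, so r5c1=2.

Answer: 6 4 2 5 1 3 / 1 3 5 2 4 6 / 3 2 6 1 5 4 / 5 1 4 3 6 2 / 2 6 1 4 3 5 / 4 5 3 6 2 1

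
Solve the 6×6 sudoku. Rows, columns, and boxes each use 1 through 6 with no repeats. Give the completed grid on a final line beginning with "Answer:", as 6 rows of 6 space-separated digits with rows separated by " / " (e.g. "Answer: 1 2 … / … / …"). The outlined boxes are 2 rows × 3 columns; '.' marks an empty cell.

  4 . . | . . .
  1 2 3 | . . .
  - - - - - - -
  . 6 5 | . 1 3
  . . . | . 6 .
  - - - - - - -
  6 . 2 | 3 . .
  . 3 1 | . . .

Step 1. [r3c4∈{2,4}] across row 3, 4 lands solely at r3c4. So r3c4=4.
Step 2. [r1c2∈{5}] only 5 remains possible at r1c2. So r1c2=5.
Step 3. [r5c6∈{1,4,5}] 1 has one home in row 5: r5c6 ⇒ r5c6=1.
Step 4. [r5c5∈{4,5}] row 5 places 5 nowhere but r5c5, so r5c5=5.
Step 5. [r1c4∈{1,2,6}] r1c4 is the only open cell in row 1 admitting 1, so r1c4=1.
Step 6. [r2c5∈{4}] only 4 remains possible at r2c5, so r2c5=4.
Step 7. [r6c5∈{2}] nothing but 2 survives at r6c5 ⇒ r6c5=2.
Step 8. [r4c4∈{2,5}] across col 4, 2 lands solely at r4c4 ⇒ r4c4=2.
Step 9. [r6c4∈{6}] r6c4 has the single candidate 6, so r6c4=6.
Step 10. [r2c6∈{5,6}] row 2 places 6 nowhere but r2c6. So r2c6=6.
Step 11. [r4c3∈{4}] only 4 remains possible at r4c3 ⇒ r4c3=4.
Step 12. [r4c2∈{1}] r4c2 is down to just 1 ⇒ r4c2=1.
Step 13. [r1c6∈{2}] nothing but 2 survives at r1c6. So r1c6=2.
Step 14. [r5c2∈{4}] r5c2 is down to just 4 ⇒ r5c2=4.
Step 15. [r6c1∈{5}] nothing but 5 survives at r6c1 ⇒ r6c1=5.
Step 16. [r2c4∈{5}] r2c4 has the single candidate 5, so r2c4=5.
Step 17. [r4c6∈{5}] only 5 remains possible at r4c6. So r4c6=5.
Step 18. [r6c6∈{4}] nothing but 4 survives at r6c6 ⇒ r6c6=4.
Step 19. [r1c3∈{6}] r1c3 is down to just 6. So r1c3=6.
Step 20. [r3c1∈{2}] nothing but 2 survives at r3c1. So r3c1=2.
Step 21. [r4c1∈{3}] r4c1 is down to just 3 ⇒ r4c1=3.
Step 22. [r1c5∈{3}] r1c5's peers cover all but 3, so r1c5=3.

Answer: 4 5 6 1 3 2 / 1 2 3 5 4 6 / 2 6 5 4 1 3 / 3 1 4 2 6 5 / 6 4 2 3 5 1 / 5 3 1 6 2 4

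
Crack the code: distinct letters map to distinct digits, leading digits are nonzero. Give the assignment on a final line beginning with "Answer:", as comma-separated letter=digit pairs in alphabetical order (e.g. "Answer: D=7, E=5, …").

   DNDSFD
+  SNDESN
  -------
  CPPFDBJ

Step 1. [C] C is the leading digit of a 7-digit sum of two 6-digit numbers; the final carry is exactly 1 ⇒ C=1.
Step 2. [col 1: D + N ≡ J (mod 10)] no forcing yet in column 1 (carry-in 0); D=3 is free and consistent — try it, so D=3.
Step 3. [col 1: D + N ≡ J (mod 10)] N=6 is one option consistent with column 1 (D + N ≡ J (mod 10), carry-in 0) — take it, so N=6.
Step 4. [col 1: D + N ≡ J (mod 10)] in column 1 we have D+N≡J with carry-in 0; given D=3, N=6 and digits 1,3,6 already taken and all letters distinct, that pins J to 9, so J=9.
Step 5. [col 2: F + S ≡ B (mod 10)] column 2 (F + S ≡ B (mod 10), carry-in 0) doesn't pin B yet; pick B=5 and continue ⇒ B=5.
Step 6. [col 2: F + S ≡ B (mod 10)] no forcing yet in column 2 (carry-in 0); S=8 is free and consistent — try it ⇒ S=8.
Step 7. [col 2: F + S ≡ B (mod 10)] column 2: given S=8, B=5, carry-in 0, and digits 1,3,5,6,8,9 already taken and all letters distinct, F+S≡B (mod 10) forces F=7, so F=7.
Step 8. [col 3: S + E ≡ D (mod 10)] column 3: given S=8, D=3, carry-in 1, and digits 1,3,5,6,7,8,9 already taken and all letters distinct, S+E≡D (mod 10) forces E=4, so E=4.
Step 9. [col 5: N + N ≡ P (mod 10)] column 5: given N=6, carry-in 0, and digits 1,3,4,5,6,7,8,9 already taken and all letters distinct, N+N≡P (mod 10) forces P=2. So P=2.

Answer: B=5, C=1, D=3, E=4, F=7, J=9, N=6, P=2, S=8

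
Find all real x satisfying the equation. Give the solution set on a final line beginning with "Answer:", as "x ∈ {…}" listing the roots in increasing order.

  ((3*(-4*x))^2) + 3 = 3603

Step 1. [((3*(-4*x))^2) + 3 = 3603] +3 is outermost — subtract 3 both sides. So sub: (3*(-4*x))^2 = 3600.
Step 2. [(3*(-4*x))^2 = 3600] √ both sides: 3600 ≥ 0 gives two branches ⇒ sqrt: 3*(-4*x) = 60 or -60.
Step 3. [3*(-4*x) = 60 or -60] LHS = 3·(…); ÷3 both sides ⇒ div: -4*x = 20 or -20.
Step 4. [-4*x = 20 or -20] LHS = -4·(…); ÷-4 both sides. So div: x = -5 or 5.

Answer: x ∈ {-5, 5}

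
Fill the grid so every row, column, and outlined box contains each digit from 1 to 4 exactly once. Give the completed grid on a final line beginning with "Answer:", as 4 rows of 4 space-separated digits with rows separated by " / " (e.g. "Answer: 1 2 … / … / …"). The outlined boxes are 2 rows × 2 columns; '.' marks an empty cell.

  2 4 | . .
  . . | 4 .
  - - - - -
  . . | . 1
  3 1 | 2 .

Step 1. [r1c4∈{3}] nothing but 3 survives at r1c4 ⇒ r1c4=3.
Step 2. [r2c2∈{3}] only 3 remains possible at r2c2, so r2c2=3.
Step 3. [r2c4∈{2}] r2c4's peers cover all but 2 ⇒ r2c4=2.
Step 4. [r2c1∈{1}] nothing but 1 survives at r2c1, so r2c1=1.
Step 5. [r1c3∈{1}] r1c3's peers cover all but 1, so r1c3=1.
Step 6. [r3c3∈{3}] r3c3's peers cover all but 3, so r3c3=3.
Step 7. [r3c2∈{2}] r3c2's peers cover all but 2. So r3c2=2.
Step 8. [r4c4∈{4}] r4c4 is down to just 4, so r4c4=4.
Step 9. [r3c1∈{4}] nothing but 4 survives at r3c1, so r3c1=4.

Answer: 2 4 1 3 / 1 3 4 2 / 4 2 3 1 / 3 1 2 4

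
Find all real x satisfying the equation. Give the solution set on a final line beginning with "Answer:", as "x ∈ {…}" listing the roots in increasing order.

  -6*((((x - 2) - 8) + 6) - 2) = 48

Step 1. [-6*((((x - 2) - 8) + 6) - 2) = 48] divide by the outer -6 ⇒ div: (((x - 2) - 8) + 6) - 2 = -8.
Step 2. [(((x - 2) - 8) + 6) - 2 = -8] the outer -2 inverts by adding 2, so sub: ((x - 2) - 8) + 6 = -6.
Step 3. [((x - 2) - 8) + 6 = -6] peel the +6: subtract 6 from each side, so sub: (x - 2) - 8 = -12.
Step 4. [(x - 2) - 8 = -12] add 8: x sits inside (… - 8) ⇒ sub: x - 2 = -4.
Step 5. [x - 2 = -4] -2 is outermost — add 2 both sides. So sub: x = -2.

Answer: x ∈ {-2}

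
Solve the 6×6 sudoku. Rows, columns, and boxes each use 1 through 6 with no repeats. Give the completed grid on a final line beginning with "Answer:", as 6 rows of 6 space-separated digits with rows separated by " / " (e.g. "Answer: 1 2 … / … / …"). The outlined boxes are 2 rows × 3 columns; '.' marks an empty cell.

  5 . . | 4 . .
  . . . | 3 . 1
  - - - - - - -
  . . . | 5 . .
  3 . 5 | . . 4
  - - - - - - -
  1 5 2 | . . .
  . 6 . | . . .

Step 1. [r6c1∈{4}] r6c1's peers cover all but 4. So r6c1=4.
Step 2. [r6c6∈{2,3,5}] col 6 places 5 nowhere but r6c6 ⇒ r6c6=5.
Step 3. [r1c2∈{1,2,3}] 3 has one home in col 2: r1c2. So r1c2=3.
Step 4. [r5c4∈{6}] r5c4 has the single candidate 6, so r5c4=6.
Step 5. [r4c5∈{1,2,6}] r4c5 is the only open cell in row 4 admitting 6, so r4c5=6.
Step 6. [r1c5∈{2}] r1c5 is down to just 2, so r1c5=2.
Step 7. [r3c6∈{2,3}] across col 6, 2 lands solely at r3c6. So r3c6=2.
Step 8. [r3c5∈{1,3}] r3c5 is the only open cell in row 3 admitting 3, so r3c5=3.
Step 9. [r4c4∈{1}] nothing but 1 survives at r4c4. So r4c4=1.
Step 10. [r2c1∈{2,6}] 2 has one home in col 1: r2c1. So r2c1=2.
Step 11. [r2c3∈{4,6}] across row 2, 6 lands solely at r2c3 ⇒ r2c3=6.
Step 12. [r3c3∈{1,4}] in col 3, 4 fits only at r3c3 ⇒ r3c3=4.
Step 13. [r6c5∈{1}] only 1 remains possible at r6c5. So r6c5=1.
Step 14. [r1c6∈{6}] nothing but 6 survives at r1c6. So r1c6=6.
Step 15. [r3c1∈{6}] r3c1 is down to just 6 ⇒ r3c1=6.
Step 16. [r6c4∈{2}] nothing but 2 survives at r6c4, so r6c4=2.
Step 17. [r3c2∈{1}] r3c2 is down to just 1. So r3c2=1.
Step 18. [r5c6∈{3}] only 3 remains possible at r5c6 ⇒ r5c6=3.
Step 19. [r2c5∈{5}] only 5 remains possible at r2c5 ⇒ r2c5=5.
Step 20. [r1c3∈{1}] only 1 remains possible at r1c3 ⇒ r1c3=1.
Step 21. [r6c3∈{3}] only 3 remains possible at r6c3, so r6c3=3.
Step 22. [r4c2∈{2}] r4c2 is down to just 2, so r4c2=2.
Step 23. [r5c5∈{4}] r5c5's peers cover all but 4. So r5c5=4.
Step 24. [r2c2∈{4}] nothing but 4 survives at r2c2. So r2c2=4.

Answer: 5 3 1 4 2 6 / 2 4 6 3 5 1 / 6 1 4 5 3 2 / 3 2 5 1 6 4 / 1 5 2 6 4 3 / 4 6 3 2 1 5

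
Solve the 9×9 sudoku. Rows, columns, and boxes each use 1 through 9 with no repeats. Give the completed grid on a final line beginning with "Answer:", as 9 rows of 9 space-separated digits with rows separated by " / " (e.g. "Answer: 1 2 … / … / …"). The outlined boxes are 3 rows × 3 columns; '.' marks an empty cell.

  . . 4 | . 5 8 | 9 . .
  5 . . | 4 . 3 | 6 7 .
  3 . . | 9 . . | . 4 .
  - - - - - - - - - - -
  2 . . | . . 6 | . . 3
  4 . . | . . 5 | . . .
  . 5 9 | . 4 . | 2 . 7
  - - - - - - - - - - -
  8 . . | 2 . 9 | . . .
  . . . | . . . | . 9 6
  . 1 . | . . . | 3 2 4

Step 1. [r8c1∈{7}] r8c1 is down to just 7, so r8c1=7.
Step 2. [r6c6∈{1}] only 1 remains possible at r6c6. So r6c6=1.
Step 3. [r8c7∈{1,5,8}] in box 9, 8 fits only at r8c7. So r8c7=8.
Step 4. [r5c7∈{1}] nothing but 1 survives at r5c7. So r5c7=1.
Step 5. [r5c5∈{2,3,7,8,9}] r5c5 is the only open cell in row 5 admitting 2, so r5c5=2.
Step 6. [r2c5∈{1}] r2c5's peers cover all but 1 ⇒ r2c5=1.
Step 7. [r6c1∈{6}] nothing but 6 survives at r6c1, so r6c1=6.
Step 8. [r8c5∈{3}] r8c5 has the single candidate 3, so r8c5=3.
Step 9. [r9c6∈{7}] nothing but 7 survives at r9c6 ⇒ r9c6=7.
Step 10. [r7c5∈{6}] r7c5's peers cover all but 6 ⇒ r7c5=6.
Step 11. [r6c8∈{8}] nothing but 8 survives at r6c8 ⇒ r6c8=8.
Step 12. [r3c5∈{7}] r3c5 has the single candidate 7, so r3c5=7.
Step 13. [r1c2∈{2,6,7}] row 1 places 7 nowhere but r1c2 ⇒ r1c2=7.
Step 14. [r4c2∈{8}] r4c2 is down to just 8, so r4c2=8.
Step 15. [r1c1∈{1}] only 1 remains possible at r1c1 ⇒ r1c1=1.
Step 16. [r3c9∈{1,2,5,8}] r3c9 is the only open cell in row 3 admitting 1 ⇒ r3c9=1.
Step 17. [r3c3∈{2,6,8}] in row 3, 8 fits only at r3c3. So r3c3=8.
Step 18. [r2c3∈{2}] r2c3 has the single candidate 2, so r2c3=2.
Step 19. [r7c9∈{5}] nothing but 5 survives at r7c9 ⇒ r7c9=5.
Step 20. [r5c4∈{3,7,8}] row 5 places 8 nowhere but r5c4 ⇒ r5c4=8.
Step 21. [r7c2∈{3,4}] 4 has one home in row 7: r7c2, so r7c2=4.
Step 22. [r9c4∈{5}] r9c4 has the single candidate 5, so r9c4=5.
Step 23. [r5c3∈{3,7}] row 5 places 7 nowhere but r5c3 ⇒ r5c3=7.
Step 24. [r4c8∈{5}] nothing but 5 survives at r4c8 ⇒ r4c8=5.
Step 25. [r7c3∈{3}] r7c3 has the single candidate 3, so r7c3=3.
Step 26. [r5c8∈{6}] only 6 remains possible at r5c8 ⇒ r5c8=6.
Step 27. [r1c4∈{6}] only 6 remains possible at r1c4. So r1c4=6.
Step 28. [r9c5∈{8}] r9c5 has the single candidate 8. So r9c5=8.
Step 29. [r8c2∈{2}] only 2 remains possible at r8c2, so r8c2=2.
Step 30. [r3c6∈{2}] r3c6 is down to just 2 ⇒ r3c6=2.
Step 31. [r1c9∈{2}] r1c9 has the single candidate 2 ⇒ r1c9=2.
Step 32. [r4c5∈{9}] r4c5 is down to just 9. So r4c5=9.
Step 33. [r2c9∈{8}] r2c9 has the single candidate 8. So r2c9=8.
Step 34. [r7c8∈{1}] r7c8's peers cover all but 1, so r7c8=1.
Step 35. [r3c2∈{6}] r3c2 has the single candidate 6. So r3c2=6.
Step 36. [r4c3∈{1}] only 1 remains possible at r4c3, so r4c3=1.
Step 37. [r8c3∈{5}] only 5 remains possible at r8c3, so r8c3=5.
Step 38. [r8c6∈{4}] only 4 remains possible at r8c6. So r8c6=4.
Step 39. [r3c7∈{5}] r3c7 is down to just 5. So r3c7=5.
Step 40. [r1c8∈{3}] r1c8's peers cover all but 3, so r1c8=3.
Step 41. [r5c9∈{9}] r5c9's peers cover all but 9, so r5c9=9.
Step 42. [r4c4∈{7}] r4c4 is down to just 7, so r4c4=7.
Step 43. [r8c4∈{1}] r8c4 has the single candidate 1. So r8c4=1.
Step 44. [r9c1∈{9}] only 9 remains possible at r9c1, so r9c1=9.
Step 45. [r9c3∈{6}] r9c3's peers cover all but 6. So r9c3=6.
Step 46. [r6c4∈{3}] nothing but 3 survives at r6c4. So r6c4=3.
Step 47. [r2c2∈{9}] r2c2 has the single candidate 9 ⇒ r2c2=9.
Step 48. [r4c7∈{4}] r4c7 is down to just 4. So r4c7=4.
Step 49. [r7c7∈{7}] r7c7's peers cover all but 7, so r7c7=7.
Step 50. [r5c2∈{3}] only 3 remains possible at r5c2. So r5c2=3.

Answer: 1 7 4 6 5 8 9 3 2 / 5 9 2 4 1 3 6 7 8 / 3 6 8 9 7 2 5 4 1 / 2 8 1 7 9 6 4 5 3 / 4 3 7 8 2 5 1 6 9 / 6 5 9 3 4 1 2 8 7 / 8 4 3 2 6 9 7 1 5 / 7 2 5 1 3 4 8 9 6 / 9 1 6 5 8 7 3 2 4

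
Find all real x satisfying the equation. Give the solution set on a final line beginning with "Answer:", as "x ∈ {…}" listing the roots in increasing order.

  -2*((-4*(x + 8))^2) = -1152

Step 1. [-2*((-4*(x + 8))^2) = -1152] -2 out front; divide by -2 ⇒ div: (-4*(x + 8))^2 = 576.
Step 2. [(-4*(x + 8))^2 = 576] √ both sides: 576 ≥ 0 gives two branches, so sqrt: -4*(x + 8) = 24 or -24.
Step 3. [-4*(x + 8) = 24 or -24] -4·(inner) — divide through by -4. So div: x + 8 = -6 or 6.
Step 4. [x + 8 = -6 or 6] the outer +8 inverts by subtracting 8 ⇒ sub: x = -14 or -2.

Answer: x ∈ {-14, -2}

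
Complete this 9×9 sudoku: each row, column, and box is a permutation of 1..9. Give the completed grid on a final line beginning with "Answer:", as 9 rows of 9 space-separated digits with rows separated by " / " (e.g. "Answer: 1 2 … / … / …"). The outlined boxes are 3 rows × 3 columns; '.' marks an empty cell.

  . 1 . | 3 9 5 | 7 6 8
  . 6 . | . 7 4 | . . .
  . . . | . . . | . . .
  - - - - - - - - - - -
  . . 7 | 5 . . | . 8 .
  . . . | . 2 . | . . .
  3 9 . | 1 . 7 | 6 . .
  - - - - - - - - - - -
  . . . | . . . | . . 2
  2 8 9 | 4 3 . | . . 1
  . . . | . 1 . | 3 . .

Step 1. [r8c7∈{5}] nothing but 5 survives at r8c7. So r8c7=5.
Step 2. [r1c1∈{4}] only 4 remains possible at r1c1, so r1c1=4.
Step 3. [r8c6∈{6}] nothing but 6 survives at r8c6. So r8c6=6.
Step 4. [r9c9∈{4,6,7,9}] 6 has one home in col 9: r9c9, so r9c9=6.
Step 5. [r5c9∈{3,4,5,7,9}] 7 has one home in col 9: r5c9 ⇒ r5c9=7.
Step 6. [r7c7∈{4,8,9}] across col 7, 8 lands solely at r7c7. So r7c7=8.
Step 7. [r7c6∈{9}] only 9 remains possible at r7c6. So r7c6=9.
Step 8. [r9c8∈{4,7,9}] across row 9, 9 lands solely at r9c8. So r9c8=9.
Step 9. [r7c8∈{4,7}] r7c8 is the only open cell in box 9 admitting 4, so r7c8=4.
Step 10. [r3c6∈{1,2,8}] 1 has one home in col 6: r3c6. So r3c6=1.
Step 11. [r1c3∈{2}] r1c3 has the single candidate 2, so r1c3=2.
Step 12. [r6c8∈{2,5}] across row 6, 2 lands solely at r6c8 ⇒ r6c8=2.
Step 13. [r7c5∈{5}] r7c5 is down to just 5, so r7c5=5.
Step 14. [r5c4∈{6,8,9}] col 4 places 9 nowhere but r5c4, so r5c4=9.
Step 15. [r3c4∈{2,6,8}] col 4 places 6 nowhere but r3c4, so r3c4=6.
Step 16. [r3c5∈{8}] r3c5's peers cover all but 8, so r3c5=8.
Step 17. [r6c3∈{4,5,8}] r6c3 is the only open cell in row 6 admitting 8. So r6c3=8.
Step 18. [r6c9∈{4,5}] r6c9 is the only open cell in row 6 admitting 5. So r6c9=5.
Step 19. [r3c7∈{2,4,9}] 2 has one home in row 3: r3c7. So r3c7=2.
Step 20. [r9c4∈{2,7,8}] in col 4, 8 fits only at r9c4, so r9c4=8.
Step 21. [r3c9∈{3,4,9}] in row 3, 4 fits only at r3c9, so r3c9=4.
Step 22. [r3c1∈{5,7,9}] row 3 places 9 nowhere but r3c1 ⇒ r3c1=9.
Step 23. [r3c2∈{3,5,7}] across row 3, 7 lands solely at r3c2, so r3c2=7.
Step 24. [r9c1∈{5,7}] r9c1 is the only open cell in row 9 admitting 7 ⇒ r9c1=7.
Step 25. [r4c6∈{3}] nothing but 3 survives at r4c6 ⇒ r4c6=3.
Step 26. [r2c9∈{3,9}] col 9 places 3 nowhere but r2c9 ⇒ r2c9=3.
Step 27. [r2c3∈{5}] nothing but 5 survives at r2c3. So r2c3=5.
Step 28. [r5c1∈{1,5,6}] across col 1, 5 lands solely at r5c1, so r5c1=5.
Step 29. [r5c3∈{1,4,6}] 6 has one home in row 5: r5c3 ⇒ r5c3=6.
Step 30. [r5c2∈{4}] r5c2 is down to just 4. So r5c2=4.
Step 31. [r4c7∈{1,4,9}] 4 has one home in col 7: r4c7, so r4c7=4.
Step 32. [r2c8∈{1}] r2c8's peers cover all but 1 ⇒ r2c8=1.
Step 33. [r7c3∈{1,3}] 1 has one home in col 3: r7c3, so r7c3=1.
Step 34. [r4c2∈{2}] r4c2's peers cover all but 2. So r4c2=2.
Step 35. [r9c6∈{2}] r9c6 has the single candidate 2, so r9c6=2.
Step 36. [r5c6∈{8}] nothing but 8 survives at r5c6. So r5c6=8.
Step 37. [r6c5∈{4}] only 4 remains possible at r6c5 ⇒ r6c5=4.
Step 38. [r9c3∈{4}] r9c3 is down to just 4. So r9c3=4.
Step 39. [r2c7∈{9}] nothing but 9 survives at r2c7 ⇒ r2c7=9.
Step 40. [r7c4∈{7}] only 7 remains possible at r7c4. So r7c4=7.
Step 41. [r9c2∈{5}] only 5 remains possible at r9c2 ⇒ r9c2=5.
Step 42. [r2c4∈{2}] nothing but 2 survives at r2c4 ⇒ r2c4=2.
Step 43. [r3c8∈{5}] r3c8 is down to just 5, so r3c8=5.
Step 44. [r2c1∈{8}] nothing but 8 survives at r2c1, so r2c1=8.
Step 45. [r7c2∈{3}] only 3 remains possible at r7c2 ⇒ r7c2=3.
Step 46. [r5c8∈{3}] r5c8 has the single candidate 3. So r5c8=3.
Step 47. [r4c5∈{6}] r4c5 is down to just 6, so r4c5=6.
Step 48. [r4c9∈{9}] only 9 remains possible at r4c9. So r4c9=9.
Step 49. [r7c1∈{6}] nothing but 6 survives at r7c1, so r7c1=6.
Step 50. [r4c1∈{1}] r4c1 has the single candidate 1. So r4c1=1.
Step 51. [r5c7∈{1}] r5c7 has the single candidate 1, so r5c7=1.
Step 52. [r8c8∈{7}] only 7 remains possible at r8c8. So r8c8=7.
Step 53. [r3c3∈{3}] only 3 remains possible at r3c3, so r3c3=3.

Answer: 4 1 2 3 9 5 7 6 8 / 8 6 5 2 7 4 9 1 3 / 9 7 3 6 8 1 2 5 4 / 1 2 7 5 6 3 4 8 9 / 5 4 6 9 2 8 1 3 7 / 3 9 8 1 4 7 6 2 5 / 6 3 1 7 5 9 8 4 2 / 2 8 9 4 3 6 5 7 1 / 7 5 4 8 1 2 3 9 6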